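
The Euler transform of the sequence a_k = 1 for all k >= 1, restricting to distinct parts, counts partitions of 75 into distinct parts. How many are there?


Partitions of 75 into distinct parts can be computed via generating function.
Product (1+x)(1+x^2)(1+x^3)...
The coefficient of x^75 = 48446

48446


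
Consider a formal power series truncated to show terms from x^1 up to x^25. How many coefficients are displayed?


From x^1 to x^25 inclusive, the count is 25 - 1 + 1 = 25.

25


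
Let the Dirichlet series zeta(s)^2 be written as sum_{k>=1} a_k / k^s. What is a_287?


The Dirichlet convolution of the constant function 1 with itself gives (1 * 1)(k) = sum_{d | k} 1 = d(k), the number of positive divisors of k.
Since zeta(s) = sum_{k>=1} 1/k^s, we have zeta(s)^2 = sum_{k>=1} d(k)/k^s, so a_k = d(k).
For k = 287: the divisors are 1, 7, 41, 287.
Count = 4.

4


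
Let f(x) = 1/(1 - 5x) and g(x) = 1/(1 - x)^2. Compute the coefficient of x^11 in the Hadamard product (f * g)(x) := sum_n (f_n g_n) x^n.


f has coefficients f_k = 5^k. For g = 1/(1 - x)^2 the coefficient is g_k = C(k + 1, 1) = k + 1. The Hadamard coefficient is (f * g)_k = 5^k * (k + 1).
For k = 11: 5^11 * 12 = 48828125 * 12 = 585937500.

585937500


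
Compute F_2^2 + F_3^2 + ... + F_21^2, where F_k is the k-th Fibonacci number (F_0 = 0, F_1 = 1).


There is a standard identity sum_{k=0}^{N} F_k^2 = F_N * F_{N+1} (proved inductively from the telescoping relation F_k^2 = F_k F_{k+1} - F_{k-1} F_k). Then
sum_{k=2}^{21} F_k^2 = F_21 F_22 - F_1 F_2.
Computing: F_21 = 10946, F_22 = 17711, F_1 = 1, F_2 = 1.
Sum = 10946 * 17711 - 1 * 1 = 193864605.

193864605


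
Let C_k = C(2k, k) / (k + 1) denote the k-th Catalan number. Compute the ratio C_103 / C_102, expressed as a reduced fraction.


Using C_k = (2k)! / (k! (k+1)!), the ratio C_{k+1}/C_k simplifies to
C_{k+1}/C_k = [(2k+2)! / ((k+1)! (k+2)!)] * [k! (k+1)! / (2k)!]
 = (2k+2)(2k+1) / ((k+1)(k+2)) = 2(2k+1) / (k+2).
For k = 102: 2(2*102 + 1) / (102 + 2) = 410/104 = 205/52.

205/52


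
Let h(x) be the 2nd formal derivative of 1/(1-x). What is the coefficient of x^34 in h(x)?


Differentiating 2 times: d^2/dx^2 [1/(1-x)] = 2!/(1-x)^3.
The expansion 1/(1-x)^3 = sum_{k>=0} C(k+2, 2) x^k, so the coefficient of x^n in 2!/(1-x)^3 is 2! * C(n+2, 2).
For n = 34: 2 * C(36, 2) = 2 * 630 = 1260

1260


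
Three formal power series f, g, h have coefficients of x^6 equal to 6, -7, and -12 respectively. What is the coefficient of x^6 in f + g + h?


Series addition is componentwise:
6 + -7 + -12
= -13

-13


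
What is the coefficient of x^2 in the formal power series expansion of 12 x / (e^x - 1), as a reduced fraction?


The exponential generating function for Bernoulli numbers is
x / (e^x - 1) = sum_{k>=0} B_k x^k / k!.
So the coefficient of x^2 in 12 x / (e^x - 1) is 12 B_2 / 2!.
Computing: B_2 = 1/6, 2! = 2, giving
12 * 1/6 / 2 = 1.

1


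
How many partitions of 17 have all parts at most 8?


Using the generating function (1-x)^(-1)(1-x^2)^(-1)...(1-x^8)^(-1),
the coefficient of x^17 counts these restricted partitions.
Result = 230

230


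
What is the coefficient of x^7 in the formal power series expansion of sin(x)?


The Maclaurin series is sin(t) = sum_{k>=0} (-1)^k t^(2k+1) / (2k+1)!, so substituting t = x, only odd powers of x are nonzero, with coefficient of x^(2k+1) equal to (-1)^k / (2k+1)!.
Write 7 = 2*3 + 1, giving the coefficient (-1)^3 / 7! = -1/5040 = -1/5040.

-1/5040


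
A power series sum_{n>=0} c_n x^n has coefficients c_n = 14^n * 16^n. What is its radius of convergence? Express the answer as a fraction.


By the root test (Cauchy-Hadamard), the radius is R = 1 / limsup_n |c_n|^(1/n).
Here |c_n|^(1/n) = (14^n * 16^n)^(1/n) = 14 * 16 = 224 for all n.
So R = 1/224 = 1/224.

1/224


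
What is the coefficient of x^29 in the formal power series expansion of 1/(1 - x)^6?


The negative binomial / multiset identity is
1/(1 - x)^r = sum_{k>=0} C(k + r - 1, r - 1) x^k.
Here r = 6 and k = 29, so the coefficient is
C(29 + 5, 5) = C(34, 5)
= 278256

278256


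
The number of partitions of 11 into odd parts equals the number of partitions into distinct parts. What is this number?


Computing partitions of 11 into odd parts (1, 3, 5, ...):
Using the generating function prod_{k>=0} 1/(1-x^(2k+1)),
the count is 12

12


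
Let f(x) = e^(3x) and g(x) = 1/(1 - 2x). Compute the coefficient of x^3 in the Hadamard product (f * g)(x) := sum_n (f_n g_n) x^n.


Expanding: f_k = 3^k/k! (from e^(3x)) and g_k = 2^k (from 1/(1 - 2x)). So the Hadamard coefficient (f * g)_k = 3^k 2^k / k! = (6)^k / k!.
For k = 3: 6^3/3! = 216/6 = 36.

36


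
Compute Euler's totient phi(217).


phi(n) counts integers in [1, n] coprime to n. Using the multiplicative formula phi(n) = n * prod_{p | n} (1 - 1/p):
217 = 7 * 31, so
phi(217) = 217 * (1 - 1/7) * (1 - 1/31) = 180.

180


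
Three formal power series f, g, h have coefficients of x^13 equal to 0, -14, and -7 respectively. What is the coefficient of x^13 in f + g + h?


Series addition is componentwise:
0 + -14 + -7
= -21

-21


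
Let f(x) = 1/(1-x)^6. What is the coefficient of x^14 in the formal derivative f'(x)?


Differentiate: d/dx [ 1/(1-x)^r ] = r / (1-x)^(r+1).
Here r = 6, so f'(x) = 6 / (1-x)^7.
The expansion of 1/(1-x)^(r+1) has coefficient of x^n equal to C(n+r, r).
So the coefficient of x^14 in f'(x) is
6 * C(20, 6) = 6 * 38760 = 232560

232560


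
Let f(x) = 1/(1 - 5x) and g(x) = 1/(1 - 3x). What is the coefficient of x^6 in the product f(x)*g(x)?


The coefficient of x^n in f*g is the Cauchy product: sum_{k=0}^{n} a^k * b^(n-k).
With a=5, b=3, n=6:
sum_{k=0}^{6} 5^k * 3^(6-k)
= 37969

37969


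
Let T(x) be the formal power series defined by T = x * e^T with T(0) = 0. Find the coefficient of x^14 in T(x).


Apply the Lagrange inversion formula: if T = x * phi(T) with phi(t) = e^t, then
[x^n] T = (1/n) [t^(n-1)] phi(t)^n = (1/n) [t^(n-1)] e^(n t) = (1/n) * n^(n-1) / (n-1)! = n^(n-1) / n!.
When c = 1 this is the Cayley count of rooted labeled trees on n vertices, divided by n!.
For n = 14: 14^13 / 14! = 793714773254144/87178291200 = 7909306972/868725.

7909306972/868725


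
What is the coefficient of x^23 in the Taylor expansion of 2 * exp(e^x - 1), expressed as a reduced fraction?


exp(e^x - 1) = sum_{k>=0} Bell_k x^k / k!, where Bell_k is the k-th Bell number.
So the coefficient of x^23 is 2 * Bell_23 / 23!.
Computing: Bell_23 = 44152005855084346 and 23! = 25852016738884976640000, giving
2 * 44152005855084346/25852016738884976640000 = 22076002927542173/6463004184721244160000.

22076002927542173/6463004184721244160000


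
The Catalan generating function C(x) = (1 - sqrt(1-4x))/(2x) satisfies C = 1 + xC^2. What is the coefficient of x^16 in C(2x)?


Substituting x -> 2x scales the n-th coefficient by 2^n, so [x^16] C(2x) = 2^16 * C_16.
C_16 = C(2*16, 16)/(17) = 601080390/17 = 35357670.
So 2^16 * 35357670 = 65536 * 35357670 = 2317200261120.

2317200261120


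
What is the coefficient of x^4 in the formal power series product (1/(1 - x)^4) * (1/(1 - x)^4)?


Combine the factors: (1/(1 - x)^4) * (1/(1 - x)^4) = 1/(1 - x)^8.
Then use 1/(1 - x)^r = sum_{k>=0} C(k + r - 1, r - 1) x^k with r = 8 and k = 4:
C(11, 7) = 330.

330


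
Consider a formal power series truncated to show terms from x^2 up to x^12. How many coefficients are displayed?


From x^2 to x^12 inclusive, the count is 12 - 2 + 1 = 11.

11


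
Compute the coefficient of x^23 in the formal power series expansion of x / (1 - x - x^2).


Let f(x) = sum_{k>=0} a_k x^k. Multiplying f(x) * (1 - x - x^2) = x and matching coefficients gives a_0 = 0, a_1 = 1, and a_k = a_{k-1} + a_{k-2} for k >= 2. These are the Fibonacci numbers F_k.
Iterating from F_0 = 0, F_1 = 1:
F_0=0, F_1=1, F_2=1, F_3=2, F_4=3, F_5=5, F_6=8, F_7=13, F_8=21, F_9=34, ...
F_23 = 28657.

28657


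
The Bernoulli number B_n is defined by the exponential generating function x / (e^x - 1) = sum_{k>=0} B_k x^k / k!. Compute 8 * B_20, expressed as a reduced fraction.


Bernoulli numbers can also be computed recursively via B_0 = 1 and sum_{j=0}^{m} C(m+1, j) B_j = 0 for m >= 1. Odd-index Bernoulli numbers vanish for k >= 3.
Computing B_20 = -174611/330, so 8 * B_20 = 8 * -174611/330 = -698444/165.

-698444/165


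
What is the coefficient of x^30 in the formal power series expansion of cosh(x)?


The Maclaurin series is cosh(t) = sum_{m>=0} t^(2m) / (2m)!, so substituting t = x, only even powers of x are nonzero, with coefficient of x^(2m) equal to 1 / (2m)!.
For x^30 the coefficient is 1/30! = 1/265252859812191058636308480000000 = 1/265252859812191058636308480000000.

1/265252859812191058636308480000000


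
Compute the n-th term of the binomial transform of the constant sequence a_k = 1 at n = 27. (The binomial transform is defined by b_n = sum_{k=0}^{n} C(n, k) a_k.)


With a_k = 1 for all k, b_n = sum_{k=0}^{n} C(n, k) = 2^n by the binomial theorem.
For n = 27: 2^27 = 134217728.

134217728


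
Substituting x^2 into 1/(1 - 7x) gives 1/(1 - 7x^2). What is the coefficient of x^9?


Since 1/(1 - 7x^2) only has even powers of x,
the coefficient of x^9 (odd) is 0.

0


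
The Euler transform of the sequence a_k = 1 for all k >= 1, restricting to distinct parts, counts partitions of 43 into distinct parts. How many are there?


Partitions of 43 into distinct parts can be computed via generating function.
Product (1+x)(1+x^2)(1+x^3)...
The coefficient of x^43 = 1610

1610


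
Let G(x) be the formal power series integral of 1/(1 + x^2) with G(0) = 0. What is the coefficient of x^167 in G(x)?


1/(1 + x^2) = sum_{j>=0} (-1)^j x^(2j). Integrating termwise with G(0) = 0:
G(x) = sum_{j>=0} (-1)^j x^(2j+1) / (2j+1) = arctan(x).
Only odd powers are nonzero. For x^167 write 167 = 2*83 + 1, giving
(-1)^83 / 167 = -1/167 = -1/167.

-1/167


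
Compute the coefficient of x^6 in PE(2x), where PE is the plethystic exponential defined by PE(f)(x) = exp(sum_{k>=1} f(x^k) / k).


With f(x) = 2x, the exponent is sum_{k>=1} 2 x^k / k = 2 * (-ln(1 - x)). Exponentiating:
PE(2x) = exp(-2 ln(1 - x)) = 1/(1 - x)^2.
By the negative binomial expansion, [x^n] 1/(1 - x)^2 = C(n + 1, 1).
For n = 6: C(7, 1) = 7.

7


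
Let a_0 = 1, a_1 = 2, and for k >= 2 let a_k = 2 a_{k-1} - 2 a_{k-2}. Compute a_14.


Iterating the recurrence forward:
a_0 = 1
a_1 = 2
a_2 = 2*2 - 2*1 = 2
a_3 = 2*2 - 2*2 = 0
a_4 = 2*0 - 2*2 = -4
a_5 = 2*-4 - 2*0 = -8
a_6 = 2*-8 - 2*-4 = -8
a_7 = 2*-8 - 2*-8 = 0
a_8 = 2*0 - 2*-8 = 16
a_9 = 2*16 - 2*0 = 32
a_10 = 2*32 - 2*16 = 32
a_11 = 2*32 - 2*32 = 0
a_12 = 2*0 - 2*32 = -64
a_13 = 2*-64 - 2*0 = -128
a_14 = 2*-128 - 2*-64 = -128
So a_14 = -128.

-128


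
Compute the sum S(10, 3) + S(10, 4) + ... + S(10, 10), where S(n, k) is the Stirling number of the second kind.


By definition, S(n, k) counts partitions of an n-set into exactly k nonempty blocks.
Computing row n = 10 for k = 3..10:
S(10, k): 9330, 34105, 42525, 22827, 5880, 750, 45, 1
Sum = 115463.

115463


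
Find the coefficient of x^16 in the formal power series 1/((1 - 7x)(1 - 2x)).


By partial fractions or Cauchy convolution:
The coefficient equals sum_{k=0}^{16} 7^k * 2^(16-k).
= 46526102771227

46526102771227


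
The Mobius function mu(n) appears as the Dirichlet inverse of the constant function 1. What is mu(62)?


62 = 2 * 31 (all distinct primes).
mu(62) = (-1)^2 = 1

1


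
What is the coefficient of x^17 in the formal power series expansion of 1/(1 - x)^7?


The negative binomial / multiset identity is
1/(1 - x)^r = sum_{k>=0} C(k + r - 1, r - 1) x^k.
Here r = 7 and k = 17, so the coefficient is
C(17 + 6, 6) = C(23, 6)
= 100947

100947


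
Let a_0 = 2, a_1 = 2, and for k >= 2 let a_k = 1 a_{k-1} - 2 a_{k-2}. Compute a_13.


Iterating the recurrence forward:
a_0 = 2
a_1 = 2
a_2 = 1*2 - 2*2 = -2
a_3 = 1*-2 - 2*2 = -6
a_4 = 1*-6 - 2*-2 = -2
a_5 = 1*-2 - 2*-6 = 10
a_6 = 1*10 - 2*-2 = 14
a_7 = 1*14 - 2*10 = -6
a_8 = 1*-6 - 2*14 = -34
a_9 = 1*-34 - 2*-6 = -22
a_10 = 1*-22 - 2*-34 = 46
a_11 = 1*46 - 2*-22 = 90
a_12 = 1*90 - 2*46 = -2
a_13 = 1*-2 - 2*90 = -182
So a_13 = -182.

-182


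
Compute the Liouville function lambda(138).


The Liouville function is lambda(k) = (-1)^Omega(k), where Omega(k) counts the prime factors of k with multiplicity.
Factoring: 138 = 2 * 3 * 23, so Omega(138) = 3.
lambda(138) = (-1)^3 = -1.

-1


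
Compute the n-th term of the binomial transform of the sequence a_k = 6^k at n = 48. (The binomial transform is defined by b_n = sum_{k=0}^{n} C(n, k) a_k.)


With a_k = 6^k, b_n = sum_{k=0}^{n} C(n, k) 6^k = (1 + 6)^n by the binomial theorem.
For n = 48: (1 + 6)^48 = 7^48 = 36703368217294125441230211032033660188801.

36703368217294125441230211032033660188801


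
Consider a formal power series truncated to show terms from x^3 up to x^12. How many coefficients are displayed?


From x^3 to x^12 inclusive, the count is 12 - 3 + 1 = 10.

10


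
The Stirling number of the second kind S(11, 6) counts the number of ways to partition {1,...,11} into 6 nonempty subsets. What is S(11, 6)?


Using the explicit formula S(n,k) = (1/k!) sum_{j=0}^{k} (-1)^(k-j) C(k,j) j^n:
S(11, 6) = 179487
Equivalently, S(n,k) is n! times the coefficient of x^n in the EGF (e^x - 1)^k / k!.

179487


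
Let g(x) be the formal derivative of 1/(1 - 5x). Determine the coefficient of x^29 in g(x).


Differentiate termwise: d/dx sum_{k>=0} 5^k x^k = sum_{k>=1} k 5^k x^(k-1) = sum_{j>=0} (j+1) 5^(j+1) x^j.
Equivalently, d/dx [1/(1 - 5x)] = 5/(1 - 5x)^2.
For j = 29: 30 * 5^30 = 30 * 931322574615478515625 = 27939677238464355468750.

27939677238464355468750


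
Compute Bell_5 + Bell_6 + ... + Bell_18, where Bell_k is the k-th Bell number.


Recall Bell_k counts set partitions of a k-set (with Bell_0 = 1 by convention).
Bell_5 through Bell_18: 52, 203, 877, 4140, 21147, 115975, 678570, 4213597, 27644437, 190899322, 1382958545, 10480142147, 82864869804, 682076806159
Sum = 52 + 203 + 877 + 4140 + 21147 + 115975 + 678570 + 4213597 + 27644437 + 190899322 + 1382958545 + 10480142147 + 82864869804 + 682076806159 = 777028354975.

777028354975


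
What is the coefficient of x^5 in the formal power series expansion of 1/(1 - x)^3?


The expansion 1/(1 - x)^r = sum_{k>=0} C(k + r - 1, r - 1) x^k follows from the multiset / negative-binomial theorem (or from repeated differentiation of the geometric series).
For r = 3 and k = 5:
C(7, 2) = 5040 / (2 * 120) = 21.

21


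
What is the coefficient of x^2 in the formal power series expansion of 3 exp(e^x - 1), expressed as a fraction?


exp(e^x - 1) is the exponential generating function for the Bell numbers Bell_k: exp(e^x - 1) = sum_{k>=0} Bell_k x^k / k!.
So the coefficient of x^2 in 3 exp(e^x - 1) is 3 Bell_2 / 2!.
Computing: Bell_2 = 2 and 2! = 2, giving
3 * 2/2 = 3.

3


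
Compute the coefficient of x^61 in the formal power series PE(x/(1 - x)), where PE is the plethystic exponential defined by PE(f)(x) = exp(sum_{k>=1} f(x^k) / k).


For f(x) = x/(1 - x) we have
sum_{k>=1} f(x^k) / k = sum_{k>=1} (1/k) * x^k / (1 - x^k) = sum_{k, m >= 1} x^(k m) / k,
which after exponentiating simplifies to
PE(x/(1 - x)) = prod_{k>=1} 1 / (1 - x^k).
This is the generating function for the partition function p(n), so the coefficient of x^61 is p(61).
Computing p(61) by dynamic programming over parts 1, 2, ..., 61: p(61) = 1121505.

1121505


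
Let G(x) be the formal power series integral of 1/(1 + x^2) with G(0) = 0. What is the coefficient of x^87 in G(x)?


1/(1 + x^2) = sum_{j>=0} (-1)^j x^(2j). Integrating termwise with G(0) = 0:
G(x) = sum_{j>=0} (-1)^j x^(2j+1) / (2j+1) = arctan(x).
Only odd powers are nonzero. For x^87 write 87 = 2*43 + 1, giving
(-1)^43 / 87 = -1/87 = -1/87.

-1/87


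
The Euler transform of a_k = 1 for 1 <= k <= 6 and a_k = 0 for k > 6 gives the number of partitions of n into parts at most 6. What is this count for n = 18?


Partitions of 18 into parts at most 6:
Using generating function (1-x)^(-1)(1-x^2)^(-1)...(1-x^6)^(-1),
the coefficient of x^18 = 199

199


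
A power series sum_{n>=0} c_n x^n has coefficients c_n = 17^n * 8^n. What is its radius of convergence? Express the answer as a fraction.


By the root test (Cauchy-Hadamard), the radius is R = 1 / limsup_n |c_n|^(1/n).
Here |c_n|^(1/n) = (17^n * 8^n)^(1/n) = 17 * 8 = 136 for all n.
So R = 1/136 = 1/136.

1/136


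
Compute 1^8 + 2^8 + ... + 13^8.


This power sum has a closed form given by Faulhaber's formula
sum_{k=1}^{m} k^p = (1 / (p + 1)) * sum_{j=0}^{p} C(p + 1, j) B_j m^(p + 1 - j),
but for small m direct computation is fastest:
1 + 256 + 6561 + 65536 + 390625 + 1679616 + 5764801 + 16777216 + 43046721 + 100000000 + 214358881 + 429981696 + 815730721 = 1627802631.

1627802631


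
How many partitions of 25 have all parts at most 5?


Using the generating function (1-x)^(-1)(1-x^2)^(-1)...(1-x^5)^(-1),
the coefficient of x^25 counts these restricted partitions.
Result = 377

377


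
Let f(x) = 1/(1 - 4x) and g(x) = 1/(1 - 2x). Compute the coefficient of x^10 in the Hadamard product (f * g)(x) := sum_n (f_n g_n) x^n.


f has coefficients f_k = 4^k and g has coefficients g_k = 2^k, so the Hadamard product has coefficient (f*g)_k = 4^k * 2^k = 8^k.
For k = 10: 8^10 = 1073741824.

1073741824


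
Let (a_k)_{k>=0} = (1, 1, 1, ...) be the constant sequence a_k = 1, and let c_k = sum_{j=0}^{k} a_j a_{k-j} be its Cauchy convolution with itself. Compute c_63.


Since a_j = 1 for all j >= 0, the convolution sum becomes
c_k = sum_{j=0}^{k} 1 * 1 = 1 * (k + 1).
Equivalently, the generating function of (a_k) is 1/(1 - x) and its square is 1/(1 - x)^2 = sum_{k>=0} 1(k + 1) x^k.
For k = 63: 1 * 64 = 64.

64


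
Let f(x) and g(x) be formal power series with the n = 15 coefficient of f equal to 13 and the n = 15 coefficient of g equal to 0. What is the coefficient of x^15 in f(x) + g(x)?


Addition of formal power series is termwise.
The coefficient of x^15 in f + g = 13 + 0
= 13

13


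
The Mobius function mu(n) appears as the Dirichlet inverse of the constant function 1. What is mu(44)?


44 has a squared prime factor, so mu(44) = 0.
Factorization reveals a repeated prime.

0


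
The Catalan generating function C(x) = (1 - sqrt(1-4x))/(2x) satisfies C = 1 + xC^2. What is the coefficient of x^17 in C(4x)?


Substituting x -> 4x scales the n-th coefficient by 4^n, so [x^17] C(4x) = 4^17 * C_17.
C_17 = C(2*17, 17)/(18) = 2333606220/18 = 129644790.
So 4^17 * 129644790 = 17179869184 * 129644790 = 2227280532587151360.

2227280532587151360


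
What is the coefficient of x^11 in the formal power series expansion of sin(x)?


The Maclaurin series is sin(t) = sum_{k>=0} (-1)^k t^(2k+1) / (2k+1)!, so substituting t = x, only odd powers of x are nonzero, with coefficient of x^(2k+1) equal to (-1)^k / (2k+1)!.
Write 11 = 2*5 + 1, giving the coefficient (-1)^5 / 11! = -1/39916800 = -1/39916800.

-1/39916800


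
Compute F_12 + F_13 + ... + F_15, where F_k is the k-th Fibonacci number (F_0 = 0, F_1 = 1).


Use the identity sum_{k=0}^{N} F_k = F_{N+2} - 1 (which follows from F_{k+2} - F_{k+1} = F_k). Then
sum_{k=12}^{15} F_k = (F_{17} - 1) - (F_{13} - 1) = F_{17} - F_{13}.
Computing: F_{17} = 1597, F_{13} = 233, so
Sum = 1597 - 233 = 1364.

1364


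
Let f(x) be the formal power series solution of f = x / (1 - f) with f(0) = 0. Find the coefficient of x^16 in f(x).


Apply Lagrange inversion: f = x * phi(f) with phi(t) = 1/(1 - t), so
[x^n] f = (1/n) [t^(n-1)] phi(t)^n = (1/n) [t^(n-1)] (1 - t)^(-n) = (1/n) C(2n - 2, n - 1) = C_{n-1}.
For n = 16: C_15 = C(30, 15) / 16 = 155117520/16 = 9694845 = 9694845.

9694845


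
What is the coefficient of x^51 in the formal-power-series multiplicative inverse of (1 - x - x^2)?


Let the inverse be f(x) = sum_{k>=0} a_k x^k. From f(x) * (1 - x - x^2) = 1 and matching coefficients:
 x^0: a_0 = 1.
 x^1: a_1 - a_0 = 0, so a_1 = 1.
 x^k (k >= 2): a_k - a_{k-1} - a_{k-2} = 0, i.e. a_k = a_{k-1} + a_{k-2}.
This is the Fibonacci-type recurrence shifted so that a_0 = a_1 = 1.
Iterating: a_0=1, a_1=1, a_2=2, a_3=3, a_4=5, a_5=8, a_6=13, a_7=21, a_8=34, a_9=55, ...
a_51 = 32951280099.

32951280099


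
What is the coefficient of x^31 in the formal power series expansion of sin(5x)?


The Maclaurin series is sin(t) = sum_{k>=0} (-1)^k t^(2k+1) / (2k+1)!, so substituting t = 5x, only odd powers of x are nonzero, with coefficient of x^(2k+1) equal to (-1)^k 5^(2k+1) / (2k+1)!.
Write 31 = 2*15 + 1, giving the coefficient (-1)^15 * 5^31 / 31! = -4656612873077392578125/8222838654177922817725562880000000 = -59604644775390625/105252334773477412066887204864.

-59604644775390625/105252334773477412066887204864


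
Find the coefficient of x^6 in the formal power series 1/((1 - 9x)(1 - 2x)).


By partial fractions or Cauchy convolution:
The coefficient equals sum_{k=0}^{6} 9^k * 2^(6-k).
= 683263

683263


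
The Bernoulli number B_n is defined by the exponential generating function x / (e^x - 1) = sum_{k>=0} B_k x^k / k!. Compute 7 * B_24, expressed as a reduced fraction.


Bernoulli numbers can also be computed recursively via B_0 = 1 and sum_{j=0}^{m} C(m+1, j) B_j = 0 for m >= 1. Odd-index Bernoulli numbers vanish for k >= 3.
Computing B_24 = -236364091/2730, so 7 * B_24 = 7 * -236364091/2730 = -236364091/390.

-236364091/390


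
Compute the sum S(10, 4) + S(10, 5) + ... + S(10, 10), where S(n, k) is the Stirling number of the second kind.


By definition, S(n, k) counts partitions of an n-set into exactly k nonempty blocks.
Computing row n = 10 for k = 4..10:
S(10, k): 34105, 42525, 22827, 5880, 750, 45, 1
Sum = 106133.

106133


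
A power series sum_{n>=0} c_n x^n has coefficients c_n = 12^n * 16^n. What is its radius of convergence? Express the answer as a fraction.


By the root test (Cauchy-Hadamard), the radius is R = 1 / limsup_n |c_n|^(1/n).
Here |c_n|^(1/n) = (12^n * 16^n)^(1/n) = 12 * 16 = 192 for all n.
So R = 1/192 = 1/192.

1/192


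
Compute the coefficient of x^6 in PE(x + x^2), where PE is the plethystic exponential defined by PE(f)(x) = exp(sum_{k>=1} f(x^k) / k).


With f(x) = x + x^2, the exponent is sum_{k>=1} (x^k + x^(2k)) / k = -ln(1 - x) - ln(1 - x^2). Exponentiating:
PE(x + x^2) = 1 / ((1 - x)(1 - x^2)).
This is the generating function for partitions of n into parts of size 1 or 2. The number of 2's can be any j in 0..3, and the rest are 1's, so
[x^6] = floor(6/2) + 1 = 4.

4


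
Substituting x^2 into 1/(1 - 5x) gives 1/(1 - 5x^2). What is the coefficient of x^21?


Since 1/(1 - 5x^2) only has even powers of x,
the coefficient of x^21 (odd) is 0.

0


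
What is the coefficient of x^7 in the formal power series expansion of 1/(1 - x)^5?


The negative binomial / multiset identity is
1/(1 - x)^r = sum_{k>=0} C(k + r - 1, r - 1) x^k.
Here r = 5 and k = 7, so the coefficient is
C(7 + 4, 4) = C(11, 4)
= 330

330


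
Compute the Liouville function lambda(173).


The Liouville function is lambda(k) = (-1)^Omega(k), where Omega(k) counts the prime factors of k with multiplicity.
Factoring: 173 = 173, so Omega(173) = 1.
lambda(173) = (-1)^1 = -1.

-1


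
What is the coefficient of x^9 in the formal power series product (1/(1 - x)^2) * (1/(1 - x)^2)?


Combine the factors: (1/(1 - x)^2) * (1/(1 - x)^2) = 1/(1 - x)^4.
Then use 1/(1 - x)^r = sum_{k>=0} C(k + r - 1, r - 1) x^k with r = 4 and k = 9:
C(12, 3) = 220.

220


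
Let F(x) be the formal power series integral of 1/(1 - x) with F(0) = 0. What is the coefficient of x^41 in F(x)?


1/(1 - x) = sum_{k>=0} x^k. Integrating termwise and using F(0) = 0 gives
F(x) = sum_{k>=0} x^(k+1) / (k+1) = sum_{m>=1} x^m / m = -ln(1 - x).
So the coefficient of x^41 is 1/41 = 1/41.

1/41


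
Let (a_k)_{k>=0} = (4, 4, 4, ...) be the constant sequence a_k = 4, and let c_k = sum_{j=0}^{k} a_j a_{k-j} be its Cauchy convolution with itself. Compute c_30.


Since a_j = 4 for all j >= 0, the convolution sum becomes
c_k = sum_{j=0}^{k} 4 * 4 = 16 * (k + 1).
Equivalently, the generating function of (a_k) is 4/(1 - x) and its square is 16/(1 - x)^2 = sum_{k>=0} 16(k + 1) x^k.
For k = 30: 16 * 31 = 496.

496


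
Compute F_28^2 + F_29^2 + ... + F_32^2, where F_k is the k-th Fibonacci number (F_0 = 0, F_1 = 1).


There is a standard identity sum_{k=0}^{N} F_k^2 = F_N * F_{N+1} (proved inductively from the telescoping relation F_k^2 = F_k F_{k+1} - F_{k-1} F_k). Then
sum_{k=28}^{32} F_k^2 = F_32 F_33 - F_27 F_28.
Computing: F_32 = 2178309, F_33 = 3524578, F_27 = 196418, F_28 = 317811.
Sum = 2178309 * 3524578 - 196418 * 317811 = 7615196177604.

7615196177604


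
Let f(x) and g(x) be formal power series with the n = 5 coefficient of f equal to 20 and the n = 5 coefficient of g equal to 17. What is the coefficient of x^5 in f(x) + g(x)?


Addition of formal power series is termwise.
The coefficient of x^5 in f + g = 20 + 17
= 37

37


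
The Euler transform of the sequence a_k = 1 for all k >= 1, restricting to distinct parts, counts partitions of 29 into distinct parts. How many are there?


Partitions of 29 into distinct parts can be computed via generating function.
Product (1+x)(1+x^2)(1+x^3)...
The coefficient of x^29 = 256

256


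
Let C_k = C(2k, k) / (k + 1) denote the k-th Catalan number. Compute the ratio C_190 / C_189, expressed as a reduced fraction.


Using C_k = (2k)! / (k! (k+1)!), the ratio C_{k+1}/C_k simplifies to
C_{k+1}/C_k = [(2k+2)! / ((k+1)! (k+2)!)] * [k! (k+1)! / (2k)!]
 = (2k+2)(2k+1) / ((k+1)(k+2)) = 2(2k+1) / (k+2).
For k = 189: 2(2*189 + 1) / (189 + 2) = 758/191 = 758/191.

758/191


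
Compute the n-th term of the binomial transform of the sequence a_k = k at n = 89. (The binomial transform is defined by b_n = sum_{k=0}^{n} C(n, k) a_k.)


With a_k = k, b_n = sum_{k=0}^{n} C(n, k) k. Using k * C(n, k) = n * C(n-1, k-1) gives b_n = n * sum_{k>=1} C(n-1, k-1) = n * 2^(n-1).
For n = 89: 89 * 2^88 = 89 * 309485009821345068724781056 = 27544165874099711116505513984.

27544165874099711116505513984


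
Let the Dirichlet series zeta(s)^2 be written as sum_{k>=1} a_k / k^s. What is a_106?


The Dirichlet convolution of the constant function 1 with itself gives (1 * 1)(k) = sum_{d | k} 1 = d(k), the number of positive divisors of k.
Since zeta(s) = sum_{k>=1} 1/k^s, we have zeta(s)^2 = sum_{k>=1} d(k)/k^s, so a_k = d(k).
For k = 106: the divisors are 1, 2, 53, 106.
Count = 4.

4


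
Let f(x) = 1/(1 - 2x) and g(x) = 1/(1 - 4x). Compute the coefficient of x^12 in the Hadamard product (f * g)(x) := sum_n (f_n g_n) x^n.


f has coefficients f_k = 2^k and g has coefficients g_k = 4^k, so the Hadamard product has coefficient (f*g)_k = 2^k * 4^k = 8^k.
For k = 12: 8^12 = 68719476736.

68719476736


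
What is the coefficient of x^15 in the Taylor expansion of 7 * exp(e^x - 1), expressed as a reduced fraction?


exp(e^x - 1) = sum_{k>=0} Bell_k x^k / k!, where Bell_k is the k-th Bell number.
So the coefficient of x^15 is 7 * Bell_15 / 15!.
Computing: Bell_15 = 1382958545 and 15! = 1307674368000, giving
7 * 1382958545/1307674368000 = 276591709/37362124800.

276591709/37362124800


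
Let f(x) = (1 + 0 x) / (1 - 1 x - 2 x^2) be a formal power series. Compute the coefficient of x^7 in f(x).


Write f(x) = sum_{k>=0} a_k x^k. Multiplying both sides by 1 - 1 x - 2 x^2 gives
(1 - 1 x - 2 x^2) sum_{k>=0} a_k x^k = 1 + 0 x.
Matching coefficients:
 x^0: a_0 = 1
 x^1: a_1 - 1 a_0 = 0  =>  a_1 = 1*1 + 0 = 1
 x^k (k >= 2): a_k = 1 a_{k-1} + 2 a_{k-2}.
Iterating: a_2 = 3, a_3 = 5, a_4 = 11, a_5 = 21, a_6 = 43, a_7 = 85.
So the coefficient of x^7 is 85.

85


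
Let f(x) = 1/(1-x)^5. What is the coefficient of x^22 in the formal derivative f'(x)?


Differentiate: d/dx [ 1/(1-x)^r ] = r / (1-x)^(r+1).
Here r = 5, so f'(x) = 5 / (1-x)^6.
The expansion of 1/(1-x)^(r+1) has coefficient of x^n equal to C(n+r, r).
So the coefficient of x^22 in f'(x) is
5 * C(27, 5) = 5 * 80730 = 403650

403650


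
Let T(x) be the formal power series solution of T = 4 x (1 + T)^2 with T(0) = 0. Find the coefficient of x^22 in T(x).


Apply the Lagrange inversion formula: if T = 4 x * phi(T) with phi(t) = (1 + t)^2, then [x^n] T = 4^n * (1/n) [t^(n-1)] phi(t)^n = 4^n * (1/n) [t^(n-1)] (1 + t)^(2n) = 4^n * (1/n) C(2n, n-1).
Using the identity C(2n, n-1) = C(2n, n) * n / (n+1), the unscaled factor equals C(2n, n) / (n+1) = C_n, the n-th Catalan number.
For n = 22: C_22 = C(44, 22) / 23 = 2104098963720/23 = 91482563640.
With the 4^22 = 17592186044416 factor, the coefficient is 17592186044416 * 91482563640 = 1609378279375006586634240.

1609378279375006586634240


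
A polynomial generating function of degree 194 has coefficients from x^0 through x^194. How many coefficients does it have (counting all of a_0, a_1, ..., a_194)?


A polynomial of degree 194 takes the form a_0 + a_1 x + ... + a_194 x^194.
The number of coefficients is 194 + 1 = 195.

195


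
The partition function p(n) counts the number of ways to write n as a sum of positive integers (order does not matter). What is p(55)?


Using the generating function prod_{k>=1} 1/(1-x^k), we compute p(55).
By dynamic programming over parts 1 through 55:
p(55) = 451276

451276


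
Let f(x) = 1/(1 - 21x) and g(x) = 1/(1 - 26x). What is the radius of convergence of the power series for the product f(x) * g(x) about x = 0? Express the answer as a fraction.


The radius of 1/(1 - 21x) is 1/21 (nearest singularity at x = 1/21), and the radius of 1/(1 - 26x) is 1/26.
The product f(x)*g(x) = 1/((1 - 21x)(1 - 26x)) has singularities at both 1/21 and 1/26, so its radius of convergence is the distance to the nearest one:
min(1/21, 1/26) = 1/26.

1/26


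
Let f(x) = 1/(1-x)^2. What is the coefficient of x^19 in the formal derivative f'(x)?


Differentiate: d/dx [ 1/(1-x)^r ] = r / (1-x)^(r+1).
Here r = 2, so f'(x) = 2 / (1-x)^3.
The expansion of 1/(1-x)^(r+1) has coefficient of x^n equal to C(n+r, r).
So the coefficient of x^19 in f'(x) is
2 * C(21, 2) = 2 * 210 = 420

420


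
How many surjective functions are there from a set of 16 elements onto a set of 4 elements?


By inclusion-exclusion on which target elements are missed, the number of surjections from an n-set onto a k-set is
surj(n, k) = sum_{j=0}^{k} (-1)^j C(k, j) (k - j)^n.
Equivalently surj(n, k) = k! * S(n, k), where S(n, k) is the Stirling number of the second kind.
For n = 16, k = 4:
S(16, 4) = 171798901, so
surj = 4! * 171798901 = 24 * 171798901 = 4123173624.

4123173624


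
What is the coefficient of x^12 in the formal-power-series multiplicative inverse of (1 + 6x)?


The inverse is 1/(1 + 6x). Apply the geometric identity 1/(1 - y) = sum_{k>=0} y^k with y = -6x:
1/(1 + 6x) = sum_{k>=0} (-6)^k x^k.
So the coefficient of x^12 is (-6)^12 = 2176782336.

2176782336


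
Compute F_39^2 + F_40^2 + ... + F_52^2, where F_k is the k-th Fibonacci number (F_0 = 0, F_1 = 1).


There is a standard identity sum_{k=0}^{N} F_k^2 = F_N * F_{N+1} (proved inductively from the telescoping relation F_k^2 = F_k F_{k+1} - F_{k-1} F_k). Then
sum_{k=39}^{52} F_k^2 = F_52 F_53 - F_38 F_39.
Computing: F_52 = 32951280099, F_53 = 53316291173, F_38 = 39088169, F_39 = 63245986.
Sum = 32951280099 * 53316291173 - 39088169 * 63245986 = 1756837572111574926493.

1756837572111574926493


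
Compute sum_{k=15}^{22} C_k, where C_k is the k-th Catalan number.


C_15 through C_22: 9694845, 35357670, 129644790, 477638700, 1767263190, 6564120420, 24466267020, 91482563640
Sum = 9694845 + 35357670 + 129644790 + 477638700 + 1767263190 + 6564120420 + 24466267020 + 91482563640
= 124932550275

124932550275


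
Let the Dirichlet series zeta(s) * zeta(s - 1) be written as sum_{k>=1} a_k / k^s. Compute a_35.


Convolution gives a_k = sum_{d | k} d * 1 = sum_{d | k} d = sigma(k), the sum of positive divisors of k.
For k = 35, the divisors are 1, 5, 7, 35, so
sigma(35) = 1 + 5 + 7 + 35 = 48.

48


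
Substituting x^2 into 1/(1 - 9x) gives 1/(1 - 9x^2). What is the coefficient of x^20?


The coefficient of x^(2m) in 1/(1 - 9x^2) is 9^m.
With n = 20 = 2*10, the coefficient is 9^10 = 3486784401.

3486784401


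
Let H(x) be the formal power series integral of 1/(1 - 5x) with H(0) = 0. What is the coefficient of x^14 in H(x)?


1/(1 - 5x) = sum_{k>=0} 5^k x^k. Integrating termwise with H(0) = 0:
H(x) = sum_{k>=0} 5^k x^(k+1) / (k+1) = sum_{m>=1} 5^(m-1) x^m / m.
For m = 14: 5^13/14 = 1220703125/14 = 1220703125/14.

1220703125/14


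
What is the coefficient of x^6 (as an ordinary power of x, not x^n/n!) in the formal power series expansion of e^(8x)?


The exponential series is e^y = sum_{k>=0} y^k / k!. Substituting y = 8x gives
e^(8x) = sum_{k>=0} 8^k x^k / k!.
So the coefficient of x^n is a^n/n! with a = 8, n = 6:
8^6 / 6! = 262144/720 = 16384/45

16384/45


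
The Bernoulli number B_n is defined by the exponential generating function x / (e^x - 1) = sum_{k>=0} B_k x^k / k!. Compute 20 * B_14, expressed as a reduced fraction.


Bernoulli numbers can also be computed recursively via B_0 = 1 and sum_{j=0}^{m} C(m+1, j) B_j = 0 for m >= 1. Odd-index Bernoulli numbers vanish for k >= 3.
Computing B_14 = 7/6, so 20 * B_14 = 20 * 7/6 = 70/3.

70/3


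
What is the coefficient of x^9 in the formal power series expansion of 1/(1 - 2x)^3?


The general identity 1/(1 - c x)^r = sum_{k>=0} c^k C(k + r - 1, r - 1) x^k follows by substituting y = c x into 1/(1 - y)^r = sum_{k>=0} C(k + r - 1, r - 1) y^k.
For c = 2, r = 3, k = 9:
2^9 * C(11, 2) = 512 * 55 = 28160.

28160


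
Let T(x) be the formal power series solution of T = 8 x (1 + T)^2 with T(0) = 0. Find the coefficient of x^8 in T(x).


Apply the Lagrange inversion formula: if T = 8 x * phi(T) with phi(t) = (1 + t)^2, then [x^n] T = 8^n * (1/n) [t^(n-1)] phi(t)^n = 8^n * (1/n) [t^(n-1)] (1 + t)^(2n) = 8^n * (1/n) C(2n, n-1).
Using the identity C(2n, n-1) = C(2n, n) * n / (n+1), the unscaled factor equals C(2n, n) / (n+1) = C_n, the n-th Catalan number.
For n = 8: C_8 = C(16, 8) / 9 = 12870/9 = 1430.
With the 8^8 = 16777216 factor, the coefficient is 16777216 * 1430 = 23991418880.

23991418880


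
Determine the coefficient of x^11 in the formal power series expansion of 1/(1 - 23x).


The geometric series identity gives 1/(1 - c x) = sum_{k>=0} c^k x^k, so the coefficient of x^k is c^k.
Here c = 23 and k = 11.
Computing: 23^11 = 952809757913927

952809757913927


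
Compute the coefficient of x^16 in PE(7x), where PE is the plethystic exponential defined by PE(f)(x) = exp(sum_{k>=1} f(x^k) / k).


With f(x) = 7x, the exponent is sum_{k>=1} 7 x^k / k = 7 * (-ln(1 - x)). Exponentiating:
PE(7x) = exp(-7 ln(1 - x)) = 1/(1 - x)^7.
By the negative binomial expansion, [x^n] 1/(1 - x)^7 = C(n + 6, 6).
For n = 16: C(22, 6) = 74613.

74613


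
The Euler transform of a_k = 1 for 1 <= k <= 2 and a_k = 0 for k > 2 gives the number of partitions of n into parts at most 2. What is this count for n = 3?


Partitions of 3 into parts at most 2:
Using generating function (1-x)^(-1)(1-x^2)^(-1),
the coefficient of x^3 = 2

2


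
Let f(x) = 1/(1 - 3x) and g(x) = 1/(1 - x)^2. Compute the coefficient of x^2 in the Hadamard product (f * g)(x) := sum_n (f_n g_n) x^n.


f has coefficients f_k = 3^k. For g = 1/(1 - x)^2 the coefficient is g_k = C(k + 1, 1) = k + 1. The Hadamard coefficient is (f * g)_k = 3^k * (k + 1).
For k = 2: 3^2 * 3 = 9 * 3 = 27.

27


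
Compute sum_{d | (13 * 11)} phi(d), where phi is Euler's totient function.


First, 13 * 11 = 143. One classical identity is sum_{d | n} phi(d) = n (each k in [1, n] has a unique gcd with n, and among the k's with gcd(k, n) = n/d there are phi(d) of them). So the sum equals 143. We also verify directly:
Divisors of 143: 1, 11, 13, 143.
phi values: 1, 10, 12, 120.
Sum = 143.

143


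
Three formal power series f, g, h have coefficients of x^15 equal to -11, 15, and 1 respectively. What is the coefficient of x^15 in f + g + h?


Series addition is componentwise:
-11 + 15 + 1
= 5

5


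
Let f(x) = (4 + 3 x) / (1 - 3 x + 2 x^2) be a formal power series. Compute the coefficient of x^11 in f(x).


Write f(x) = sum_{k>=0} a_k x^k. Multiplying both sides by 1 - 3 x + 2 x^2 gives
(1 - 3 x + 2 x^2) sum_{k>=0} a_k x^k = 4 + 3 x.
Matching coefficients:
 x^0: a_0 = 4
 x^1: a_1 - 3 a_0 = 3  =>  a_1 = 3*4 + 3 = 15
 x^k (k >= 2): a_k = 3 a_{k-1} - 2 a_{k-2}.
Iterating: a_2 = 37, a_3 = 81, a_4 = 169, a_5 = 345, a_6 = 697, a_7 = 1401, a_8 = 2809, a_9 = 5625, a_10 = 11257, a_11 = 22521.
So the coefficient of x^11 is 22521.

22521


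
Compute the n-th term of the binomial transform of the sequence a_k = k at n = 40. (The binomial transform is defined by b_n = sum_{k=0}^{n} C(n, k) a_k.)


With a_k = k, b_n = sum_{k=0}^{n} C(n, k) k. Using k * C(n, k) = n * C(n-1, k-1) gives b_n = n * sum_{k>=1} C(n-1, k-1) = n * 2^(n-1).
For n = 40: 40 * 2^39 = 40 * 549755813888 = 21990232555520.

21990232555520


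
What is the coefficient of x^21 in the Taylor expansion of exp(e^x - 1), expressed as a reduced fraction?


exp(e^x - 1) = sum_{k>=0} Bell_k x^k / k!, where Bell_k is the k-th Bell number.
So the coefficient of x^21 is Bell_21 / 21!.
Computing: Bell_21 = 474869816156751 and 21! = 51090942171709440000, giving
474869816156751/51090942171709440000 = 158289938718917/17030314057236480000.

158289938718917/17030314057236480000


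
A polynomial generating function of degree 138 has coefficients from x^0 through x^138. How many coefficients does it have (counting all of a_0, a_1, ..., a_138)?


A polynomial of degree 138 takes the form a_0 + a_1 x + ... + a_138 x^138.
The number of coefficients is 138 + 1 = 139.

139


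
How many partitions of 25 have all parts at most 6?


Using the generating function (1-x)^(-1)(1-x^2)^(-1)...(1-x^6)^(-1),
the coefficient of x^25 counts these restricted partitions.
Result = 612

612


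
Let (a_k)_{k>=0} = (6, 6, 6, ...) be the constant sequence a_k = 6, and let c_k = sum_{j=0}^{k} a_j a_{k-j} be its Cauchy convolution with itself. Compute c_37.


Since a_j = 6 for all j >= 0, the convolution sum becomes
c_k = sum_{j=0}^{k} 6 * 6 = 36 * (k + 1).
Equivalently, the generating function of (a_k) is 6/(1 - x) and its square is 36/(1 - x)^2 = sum_{k>=0} 36(k + 1) x^k.
For k = 37: 36 * 38 = 1368.

1368


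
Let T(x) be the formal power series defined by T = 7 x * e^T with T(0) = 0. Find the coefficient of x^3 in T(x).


Apply the Lagrange inversion formula: if T = 7 x * phi(T) with phi(t) = e^t, then
[x^n] T = 7^n * (1/n) [t^(n-1)] phi(t)^n = 7^n * (1/n) [t^(n-1)] e^(n t) = 7^n * (1/n) * n^(n-1) / (n-1)! = 7^n * n^(n-1) / n!.
When c = 1 this is the Cayley count of rooted labeled trees on n vertices, divided by n!.
For n = 3: 7^3 * 3^2 / 3! = 343 * 9/6 = 1029/2.

1029/2


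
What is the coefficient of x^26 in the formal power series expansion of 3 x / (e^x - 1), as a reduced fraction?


The exponential generating function for Bernoulli numbers is
x / (e^x - 1) = sum_{k>=0} B_k x^k / k!.
So the coefficient of x^26 in 3 x / (e^x - 1) is 3 B_26 / 26!.
Computing: B_26 = 8553103/6, 26! = 403291461126605635584000000, giving
3 * 8553103/6 / 403291461126605635584000000 = 657931/62044840173323943936000000.

657931/62044840173323943936000000


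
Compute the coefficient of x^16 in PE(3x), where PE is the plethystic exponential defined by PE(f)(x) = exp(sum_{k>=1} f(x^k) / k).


With f(x) = 3x, the exponent is sum_{k>=1} 3 x^k / k = 3 * (-ln(1 - x)). Exponentiating:
PE(3x) = exp(-3 ln(1 - x)) = 1/(1 - x)^3.
By the negative binomial expansion, [x^n] 1/(1 - x)^3 = C(n + 2, 2).
For n = 16: C(18, 2) = 153.

153


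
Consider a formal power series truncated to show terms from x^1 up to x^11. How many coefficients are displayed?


From x^1 to x^11 inclusive, the count is 11 - 1 + 1 = 11.

11


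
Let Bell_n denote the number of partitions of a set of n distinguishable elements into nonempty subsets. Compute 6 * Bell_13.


Bell_13 can be computed from the Bell triangle or from Dobinski's identity Bell_n = (1/e) * sum_{k>=0} k^n / k!.
Computing Bell_13 = 27644437.
Then 6 * 27644437 = 165866622.

165866622
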